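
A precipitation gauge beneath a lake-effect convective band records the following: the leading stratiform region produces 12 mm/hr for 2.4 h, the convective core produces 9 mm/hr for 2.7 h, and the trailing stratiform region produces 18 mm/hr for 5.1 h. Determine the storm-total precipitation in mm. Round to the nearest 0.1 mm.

total ≈ 144.9 mm

Total = Σ Rᵢ Δtᵢ = 12 × 2.4 + 9 × 2.7 + 18 × 5.1
      = 28.8 + 24.3 + 91.8 = 144.9 mm.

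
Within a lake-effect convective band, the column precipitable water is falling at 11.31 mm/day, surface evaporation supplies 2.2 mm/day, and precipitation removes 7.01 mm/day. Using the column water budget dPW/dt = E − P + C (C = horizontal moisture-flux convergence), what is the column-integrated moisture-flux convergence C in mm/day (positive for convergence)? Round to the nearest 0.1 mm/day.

C ≈ -6.5 mm/day

dPW/dt = -11.31 mm/day.
C = dPW/dt − E + P = (-11.31) − 2.2 + 7.01 = -6.5 mm/day.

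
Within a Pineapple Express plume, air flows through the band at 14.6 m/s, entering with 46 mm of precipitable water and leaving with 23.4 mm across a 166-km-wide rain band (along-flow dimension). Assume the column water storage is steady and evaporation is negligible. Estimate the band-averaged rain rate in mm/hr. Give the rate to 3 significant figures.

R ≈ 7.16 mm/hr

Column moisture flux per unit crosswind length is F = V × PW.
Inflow: F_in = 14.6 × 46 = 671.6 mm·m/s
Outflow: F_out = 14.6 × 23.4 = 341.64 mm·m/s
Steady-state rate R = (F_in − F_out)/L = (671.6 − 341.64) / 166000 m = 1.988e-03 mm/s.
R = 1.988e-03 × 3600 = 7.16 mm/hr.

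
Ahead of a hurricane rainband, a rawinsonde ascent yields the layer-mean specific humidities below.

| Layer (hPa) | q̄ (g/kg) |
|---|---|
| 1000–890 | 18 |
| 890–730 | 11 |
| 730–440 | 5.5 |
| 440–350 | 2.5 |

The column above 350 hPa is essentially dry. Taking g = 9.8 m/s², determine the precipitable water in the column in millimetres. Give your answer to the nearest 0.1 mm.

PW ≈ 56.7 mm

Precipitable water is the column-integrated vapour mass per unit area: PW = (1/g) Σ q̄ Δp, with q in kg/kg and Δp in Pa (1 kg/m² of water = 1 mm).
Layer 1000–890 hPa: Δp = 110 hPa = 11000 Pa, q̄ = 0.018 kg/kg → 0.018 × 11000 / 9.8 = 20.20 mm
Layer 890–730 hPa: Δp = 160 hPa = 16000 Pa, q̄ = 0.011 kg/kg → 0.011 × 16000 / 9.8 = 17.96 mm
Layer 730–440 hPa: Δp = 290 hPa = 29000 Pa, q̄ = 0.0055 kg/kg → 0.0055 × 29000 / 9.8 = 16.28 mm
Layer 440–350 hPa: Δp = 90 hPa = 9000 Pa, q̄ = 0.0025 kg/kg → 0.0025 × 9000 / 9.8 = 2.30 mm
PW = 20.20 + 17.96 + 16.28 + 2.30 = 56.74 ≈ 56.7 mm.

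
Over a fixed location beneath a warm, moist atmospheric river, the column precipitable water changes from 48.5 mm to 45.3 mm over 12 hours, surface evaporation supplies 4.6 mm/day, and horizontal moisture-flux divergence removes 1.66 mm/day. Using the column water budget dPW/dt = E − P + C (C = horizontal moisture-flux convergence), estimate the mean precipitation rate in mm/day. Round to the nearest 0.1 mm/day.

dPW/dt = (45.3 − 48.5) mm / (12/24 day) = -6.400 mm/day.
P = E + C − dPW/dt = 4.6 + (-1.66) − (-6.400) = 9.3 mm/day.

P ≈ 9.3 mm/day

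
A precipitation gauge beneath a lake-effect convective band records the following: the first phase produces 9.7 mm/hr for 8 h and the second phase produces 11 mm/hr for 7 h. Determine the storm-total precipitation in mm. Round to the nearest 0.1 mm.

total ≈ 154.6 mm

Total = Σ Rᵢ Δtᵢ = 9.7 × 8 + 11 × 7
      = 77.6 + 77 = 154.6 mm.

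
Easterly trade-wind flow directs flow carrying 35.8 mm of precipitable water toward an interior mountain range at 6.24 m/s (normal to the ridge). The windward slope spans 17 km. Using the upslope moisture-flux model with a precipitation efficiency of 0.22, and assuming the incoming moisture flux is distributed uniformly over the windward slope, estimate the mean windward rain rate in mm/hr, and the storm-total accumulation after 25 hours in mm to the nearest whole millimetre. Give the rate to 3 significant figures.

Incoming column moisture flux per unit ridge length: F = V × PW = 6.24 × 35.8 = 223.392 mm·m/s.
Spread over the 17 km slope with efficiency ε = 0.22: R = ε·F/W = 0.22 × 223.392 / 17000 m = 2.891e-03 mm/s.
R = 2.891e-03 × 3600 = 10.4 mm/hr.
Over 25 h: total = 10.4 × 25 = 260 mm.

R ≈ 10.4 mm/hr; total ≈ 260 mm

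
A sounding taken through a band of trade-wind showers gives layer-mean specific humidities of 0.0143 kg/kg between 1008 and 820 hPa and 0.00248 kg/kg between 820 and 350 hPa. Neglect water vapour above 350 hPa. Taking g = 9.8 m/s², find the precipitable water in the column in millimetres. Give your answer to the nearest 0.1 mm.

PW ≈ 39.3 mm

Precipitable water is the column-integrated vapour mass per unit area: PW = (1/g) Σ q̄ Δp, with q in kg/kg and Δp in Pa (1 kg/m² of water = 1 mm).
Layer 1008–820 hPa: Δp = 188 hPa = 18800 Pa, q̄ = 0.0143 kg/kg → 0.0143 × 18800 / 9.8 = 27.43 mm
Layer 820–350 hPa: Δp = 470 hPa = 47000 Pa, q̄ = 0.00248 kg/kg → 0.00248 × 47000 / 9.8 = 11.89 mm
PW = 27.43 + 11.89 = 39.32 ≈ 39.3 mm.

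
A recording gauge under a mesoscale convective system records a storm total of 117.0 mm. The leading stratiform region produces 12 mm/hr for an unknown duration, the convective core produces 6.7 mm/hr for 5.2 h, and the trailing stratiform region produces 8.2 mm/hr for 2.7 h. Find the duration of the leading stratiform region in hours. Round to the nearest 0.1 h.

duration ≈ 5.0 h

Known phases: 6.7 × 5.2 + 8.2 × 2.7 = 34.84 + 22.14 = 56.98 mm.
Remaining depth = 117.0 − 56.98 = 60.02 mm.
Duration = 60.02 / 12 = 5.0 h.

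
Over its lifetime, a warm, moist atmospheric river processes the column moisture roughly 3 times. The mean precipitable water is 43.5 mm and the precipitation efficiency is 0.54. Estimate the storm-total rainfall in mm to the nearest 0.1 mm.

Each cycle deposits ε × PW = 0.54 × 43.5 = 23.49 mm.
Over 3 cycles: 3 × 23.49 = 70.5 mm.

rainfall ≈ 70.5 mm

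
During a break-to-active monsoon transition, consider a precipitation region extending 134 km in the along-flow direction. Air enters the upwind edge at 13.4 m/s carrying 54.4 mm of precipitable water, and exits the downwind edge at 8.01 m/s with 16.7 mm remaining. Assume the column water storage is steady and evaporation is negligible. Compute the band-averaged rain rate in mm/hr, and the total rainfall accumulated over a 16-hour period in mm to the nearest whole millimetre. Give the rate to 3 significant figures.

R ≈ 16.0 mm/hr; total ≈ 256 mm

Column moisture flux per unit crosswind length is F = V × PW.
Inflow: F_in = 13.4 × 54.4 = 728.96 mm·m/s
Outflow: F_out = 8.01 × 16.7 = 133.767 mm·m/s
Steady-state rate R = (F_in − F_out)/L = (728.96 − 133.767) / 134000 m = 4.442e-03 mm/s.
R = 4.442e-03 × 3600 = 16.0 mm/hr.
Over 16 h: total = 16.0 × 16 = 256 mm.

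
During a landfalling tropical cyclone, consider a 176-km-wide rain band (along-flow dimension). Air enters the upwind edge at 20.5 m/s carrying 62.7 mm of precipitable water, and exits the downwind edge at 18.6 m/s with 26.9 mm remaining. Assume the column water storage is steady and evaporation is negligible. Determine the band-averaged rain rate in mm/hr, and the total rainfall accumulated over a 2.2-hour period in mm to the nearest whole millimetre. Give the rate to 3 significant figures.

Column moisture flux per unit crosswind length is F = V × PW.
Inflow: F_in = 20.5 × 62.7 = 1285.35 mm·m/s
Outflow: F_out = 18.6 × 26.9 = 500.34 mm·m/s
Steady-state rate R = (F_in − F_out)/L = (1285.35 − 500.34) / 176000 m = 4.460e-03 mm/s.
R = 4.460e-03 × 3600 = 16.1 mm/hr.
Over 2.2 h: total = 16.1 × 2.2 = 35.42 ≈ 35 mm.

R ≈ 16.1 mm/hr; total ≈ 35 mm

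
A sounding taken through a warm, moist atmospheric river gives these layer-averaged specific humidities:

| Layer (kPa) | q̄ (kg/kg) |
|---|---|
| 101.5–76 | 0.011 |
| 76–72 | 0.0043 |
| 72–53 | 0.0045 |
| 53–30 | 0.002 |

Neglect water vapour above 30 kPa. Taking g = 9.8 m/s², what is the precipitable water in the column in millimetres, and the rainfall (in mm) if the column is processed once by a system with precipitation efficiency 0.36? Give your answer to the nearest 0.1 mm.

PW ≈ 43.8 mm; rainfall ≈ 15.8 mm

Precipitable water is the column-integrated vapour mass per unit area: PW = (1/g) Σ q̄ Δp, with q in kg/kg and Δp in Pa (1 kg/m² of water = 1 mm).
Layer 101.5–76 kPa: Δp = 255 hPa = 25500 Pa, q̄ = 0.011 kg/kg → 0.011 × 25500 / 9.8 = 28.62 mm
Layer 76–72 kPa: Δp = 40 hPa = 4000 Pa, q̄ = 0.0043 kg/kg → 0.0043 × 4000 / 9.8 = 1.76 mm
Layer 72–53 kPa: Δp = 190 hPa = 19000 Pa, q̄ = 0.0045 kg/kg → 0.0045 × 19000 / 9.8 = 8.72 mm
Layer 53–30 kPa: Δp = 230 hPa = 23000 Pa, q̄ = 0.002 kg/kg → 0.002 × 23000 / 9.8 = 4.69 mm
PW = 28.62 + 1.76 + 8.72 + 4.69 = 43.79 ≈ 43.8 mm.
Rainfall = ε × PW = 0.36 × 43.8 = 15.8 mm.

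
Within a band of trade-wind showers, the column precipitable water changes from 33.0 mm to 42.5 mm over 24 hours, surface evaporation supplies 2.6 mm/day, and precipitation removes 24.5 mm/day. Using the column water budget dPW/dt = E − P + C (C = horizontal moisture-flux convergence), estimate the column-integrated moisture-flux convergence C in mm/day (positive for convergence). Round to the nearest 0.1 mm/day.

dPW/dt = (42.5 − 33.0) mm / (24/24 day) = +9.500 mm/day.
C = dPW/dt − E + P = (+9.500) − 2.6 + 24.5 = 31.4 mm/day.

C ≈ 31.4 mm/day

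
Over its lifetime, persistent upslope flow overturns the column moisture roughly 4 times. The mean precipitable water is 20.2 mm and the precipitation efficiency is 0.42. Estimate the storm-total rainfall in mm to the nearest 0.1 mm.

rainfall ≈ 33.9 mm

Each cycle deposits ε × PW = 0.42 × 20.2 = 8.484 mm.
Over 4 cycles: 4 × 8.484 = 33.9 mm.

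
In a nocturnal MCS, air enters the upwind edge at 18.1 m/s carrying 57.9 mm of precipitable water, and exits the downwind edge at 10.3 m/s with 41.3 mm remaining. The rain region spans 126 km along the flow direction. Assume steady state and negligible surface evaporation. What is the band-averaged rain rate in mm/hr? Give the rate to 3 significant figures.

Column moisture flux per unit crosswind length is F = V × PW.
Inflow: F_in = 18.1 × 57.9 = 1047.99 mm·m/s
Outflow: F_out = 10.3 × 41.3 = 425.39 mm·m/s
Steady-state rate R = (F_in − F_out)/L = (1047.99 − 425.39) / 126000 m = 4.941e-03 mm/s.
R = 4.941e-03 × 3600 = 17.8 mm/hr.

R ≈ 17.8 mm/hr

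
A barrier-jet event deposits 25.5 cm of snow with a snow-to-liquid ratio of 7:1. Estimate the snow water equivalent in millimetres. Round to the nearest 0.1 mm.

SWE = snow depth / ratio = 25.5 cm / 7 = 3.643 cm = 36.4 mm.

SWE ≈ 36.4 mm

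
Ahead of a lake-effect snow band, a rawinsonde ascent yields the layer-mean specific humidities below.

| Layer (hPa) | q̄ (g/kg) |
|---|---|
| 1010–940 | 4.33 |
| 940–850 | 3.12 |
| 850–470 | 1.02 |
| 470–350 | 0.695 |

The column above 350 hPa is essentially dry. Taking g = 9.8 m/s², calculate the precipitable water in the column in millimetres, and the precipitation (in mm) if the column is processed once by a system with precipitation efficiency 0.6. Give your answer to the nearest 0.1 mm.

Precipitable water is the column-integrated vapour mass per unit area: PW = (1/g) Σ q̄ Δp, with q in kg/kg and Δp in Pa (1 kg/m² of water = 1 mm).
Layer 1010–940 hPa: Δp = 70 hPa = 7000 Pa, q̄ = 0.00433 kg/kg → 0.00433 × 7000 / 9.8 = 3.09 mm
Layer 940–850 hPa: Δp = 90 hPa = 9000 Pa, q̄ = 0.00312 kg/kg → 0.00312 × 9000 / 9.8 = 2.87 mm
Layer 850–470 hPa: Δp = 380 hPa = 38000 Pa, q̄ = 0.00102 kg/kg → 0.00102 × 38000 / 9.8 = 3.96 mm
Layer 470–350 hPa: Δp = 120 hPa = 12000 Pa, q̄ = 0.000695 kg/kg → 0.000695 × 12000 / 9.8 = 0.85 mm
PW = 3.09 + 2.87 + 3.96 + 0.85 = 10.77 ≈ 10.8 mm.
Precipitation = ε × PW = 0.6 × 10.8 = 6.5 mm.

PW ≈ 10.8 mm; precipitation ≈ 6.5 mm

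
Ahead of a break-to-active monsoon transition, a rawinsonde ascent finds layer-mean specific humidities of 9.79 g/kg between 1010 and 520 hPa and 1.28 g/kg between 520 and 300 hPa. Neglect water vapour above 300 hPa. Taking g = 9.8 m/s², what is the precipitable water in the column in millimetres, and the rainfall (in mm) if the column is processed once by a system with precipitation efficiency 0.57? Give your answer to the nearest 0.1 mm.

PW ≈ 51.8 mm; rainfall ≈ 29.5 mm

Precipitable water is the column-integrated vapour mass per unit area: PW = (1/g) Σ q̄ Δp, with q in kg/kg and Δp in Pa (1 kg/m² of water = 1 mm).
Layer 1010–520 hPa: Δp = 490 hPa = 49000 Pa, q̄ = 0.00979 kg/kg → 0.00979 × 49000 / 9.8 = 48.95 mm
Layer 520–300 hPa: Δp = 220 hPa = 22000 Pa, q̄ = 0.00128 kg/kg → 0.00128 × 22000 / 9.8 = 2.87 mm
PW = 48.95 + 2.87 = 51.82 ≈ 51.8 mm.
Rainfall = ε × PW = 0.57 × 51.8 = 29.5 mm.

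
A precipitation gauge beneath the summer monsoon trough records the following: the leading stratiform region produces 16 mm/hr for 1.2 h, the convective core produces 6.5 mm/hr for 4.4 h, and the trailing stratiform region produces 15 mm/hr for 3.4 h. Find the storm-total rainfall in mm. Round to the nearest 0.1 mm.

Total = Σ Rᵢ Δtᵢ = 16 × 1.2 + 6.5 × 4.4 + 15 × 3.4
      = 19.2 + 28.6 + 51 = 98.8 mm.

total ≈ 98.8 mm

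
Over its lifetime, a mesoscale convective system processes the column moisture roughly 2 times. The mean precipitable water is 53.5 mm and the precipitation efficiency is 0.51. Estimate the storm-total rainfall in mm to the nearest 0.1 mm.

Each cycle deposits ε × PW = 0.51 × 53.5 = 27.285 mm.
Over 2 cycles: 2 × 27.285 = 54.6 mm.

rainfall ≈ 54.6 mm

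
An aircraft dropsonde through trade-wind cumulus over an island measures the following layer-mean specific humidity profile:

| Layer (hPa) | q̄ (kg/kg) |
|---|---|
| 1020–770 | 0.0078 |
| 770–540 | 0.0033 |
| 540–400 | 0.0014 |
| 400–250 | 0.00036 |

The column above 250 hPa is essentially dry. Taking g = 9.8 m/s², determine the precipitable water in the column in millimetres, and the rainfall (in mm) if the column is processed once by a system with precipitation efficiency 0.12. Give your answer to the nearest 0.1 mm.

Precipitable water is the column-integrated vapour mass per unit area: PW = (1/g) Σ q̄ Δp, with q in kg/kg and Δp in Pa (1 kg/m² of water = 1 mm).
Layer 1020–770 hPa: Δp = 250 hPa = 25000 Pa, q̄ = 0.0078 kg/kg → 0.0078 × 25000 / 9.8 = 19.90 mm
Layer 770–540 hPa: Δp = 230 hPa = 23000 Pa, q̄ = 0.0033 kg/kg → 0.0033 × 23000 / 9.8 = 7.74 mm
Layer 540–400 hPa: Δp = 140 hPa = 14000 Pa, q̄ = 0.0014 kg/kg → 0.0014 × 14000 / 9.8 = 2.00 mm
Layer 400–250 hPa: Δp = 150 hPa = 15000 Pa, q̄ = 0.00036 kg/kg → 0.00036 × 15000 / 9.8 = 0.55 mm
PW = 19.90 + 7.74 + 2.00 + 0.55 = 30.19 ≈ 30.2 mm.
Rainfall = ε × PW = 0.12 × 30.2 = 3.6 mm.

PW ≈ 30.2 mm; rainfall ≈ 3.6 mm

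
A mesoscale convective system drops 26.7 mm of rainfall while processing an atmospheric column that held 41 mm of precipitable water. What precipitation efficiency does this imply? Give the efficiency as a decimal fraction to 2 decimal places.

ε ≈ 0.65

ε = rainfall / PW = 26.7 / 41 = 0.65.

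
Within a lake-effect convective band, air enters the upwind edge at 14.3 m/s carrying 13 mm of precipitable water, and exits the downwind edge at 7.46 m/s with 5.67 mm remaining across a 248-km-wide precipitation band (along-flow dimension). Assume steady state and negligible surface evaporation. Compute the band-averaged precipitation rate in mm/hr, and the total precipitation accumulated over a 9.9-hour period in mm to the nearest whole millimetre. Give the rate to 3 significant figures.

Column moisture flux per unit crosswind length is F = V × PW.
Inflow: F_in = 14.3 × 13 = 185.9 mm·m/s
Outflow: F_out = 7.46 × 5.67 = 42.2982 mm·m/s
Steady-state rate R = (F_in − F_out)/L = (185.9 − 42.2982) / 248000 m = 5.790e-04 mm/s.
R = 5.790e-04 × 3600 = 2.08 mm/hr.
Over 9.9 h: total = 2.08 × 9.9 = 20.592 ≈ 21 mm.

R ≈ 2.08 mm/hr; total ≈ 21 mm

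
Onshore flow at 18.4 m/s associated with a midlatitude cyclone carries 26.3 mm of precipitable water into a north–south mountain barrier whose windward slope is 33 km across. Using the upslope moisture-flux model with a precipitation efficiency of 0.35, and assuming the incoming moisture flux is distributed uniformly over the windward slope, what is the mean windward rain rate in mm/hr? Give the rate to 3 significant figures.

R ≈ 18.5 mm/hr

Incoming column moisture flux per unit ridge length: F = V × PW = 18.4 × 26.3 = 483.92 mm·m/s.
Spread over the 33 km slope with efficiency ε = 0.35: R = ε·F/W = 0.35 × 483.92 / 33000 m = 5.132e-03 mm/s.
R = 5.132e-03 × 3600 = 18.5 mm/hr.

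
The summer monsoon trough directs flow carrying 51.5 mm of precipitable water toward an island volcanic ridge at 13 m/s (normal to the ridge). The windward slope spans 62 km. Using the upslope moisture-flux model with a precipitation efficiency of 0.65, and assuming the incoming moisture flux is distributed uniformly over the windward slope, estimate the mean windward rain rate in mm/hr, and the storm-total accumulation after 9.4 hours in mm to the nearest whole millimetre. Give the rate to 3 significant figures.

R ≈ 25.3 mm/hr; total ≈ 238 mm

Incoming column moisture flux per unit ridge length: F = V × PW = 13 × 51.5 = 669.5 mm·m/s.
Spread over the 62 km slope with efficiency ε = 0.65: R = ε·F/W = 0.65 × 669.5 / 62000 m = 7.019e-03 mm/s.
R = 7.019e-03 × 3600 = 25.3 mm/hr.
Over 9.4 h: total = 25.3 × 9.4 = 237.82 ≈ 238 mm.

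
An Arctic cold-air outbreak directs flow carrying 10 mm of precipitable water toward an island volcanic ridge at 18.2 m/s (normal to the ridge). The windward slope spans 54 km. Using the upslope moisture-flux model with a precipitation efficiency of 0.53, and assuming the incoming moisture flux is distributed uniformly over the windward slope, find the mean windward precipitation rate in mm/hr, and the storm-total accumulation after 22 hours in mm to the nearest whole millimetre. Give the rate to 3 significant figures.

Incoming column moisture flux per unit ridge length: F = V × PW = 18.2 × 10 = 182 mm·m/s.
Spread over the 54 km slope with efficiency ε = 0.53: R = ε·F/W = 0.53 × 182 / 54000 m = 1.786e-03 mm/s.
R = 1.786e-03 × 3600 = 6.43 mm/hr.
Over 22 h: total = 6.43 × 22 = 141.46 ≈ 141 mm.

R ≈ 6.43 mm/hr; total ≈ 141 mm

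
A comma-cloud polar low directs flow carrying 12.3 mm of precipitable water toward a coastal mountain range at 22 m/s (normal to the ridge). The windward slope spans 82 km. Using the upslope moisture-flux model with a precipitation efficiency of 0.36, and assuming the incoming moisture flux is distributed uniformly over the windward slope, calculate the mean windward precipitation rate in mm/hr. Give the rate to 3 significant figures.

R ≈ 4.28 mm/hr

Incoming column moisture flux per unit ridge length: F = V × PW = 22 × 12.3 = 270.6 mm·m/s.
Spread over the 82 km slope with efficiency ε = 0.36: R = ε·F/W = 0.36 × 270.6 / 82000 m = 1.188e-03 mm/s.
R = 1.188e-03 × 3600 = 4.28 mm/hr.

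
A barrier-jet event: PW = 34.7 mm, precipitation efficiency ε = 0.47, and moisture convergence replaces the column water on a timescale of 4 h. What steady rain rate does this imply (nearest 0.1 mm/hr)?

R ≈ 4.1 mm/hr

Each overturning extracts ε × PW = 0.47 × 34.7 = 16.309 mm.
Rate = ε·PW / τ = 16.309 / 4 h = 4.1 mm/hr.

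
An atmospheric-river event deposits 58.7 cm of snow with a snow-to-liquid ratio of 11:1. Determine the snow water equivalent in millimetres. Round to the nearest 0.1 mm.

SWE = snow depth / ratio = 58.7 cm / 11 = 5.336 cm = 53.4 mm.

SWE ≈ 53.4 mm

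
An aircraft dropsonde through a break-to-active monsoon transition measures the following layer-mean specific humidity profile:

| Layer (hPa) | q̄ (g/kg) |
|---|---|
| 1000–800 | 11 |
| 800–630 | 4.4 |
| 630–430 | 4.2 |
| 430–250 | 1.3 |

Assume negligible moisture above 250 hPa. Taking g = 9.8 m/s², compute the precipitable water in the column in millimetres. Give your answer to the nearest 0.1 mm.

Precipitable water is the column-integrated vapour mass per unit area: PW = (1/g) Σ q̄ Δp, with q in kg/kg and Δp in Pa (1 kg/m² of water = 1 mm).
Layer 1000–800 hPa: Δp = 200 hPa = 20000 Pa, q̄ = 0.011 kg/kg → 0.011 × 20000 / 9.8 = 22.45 mm
Layer 800–630 hPa: Δp = 170 hPa = 17000 Pa, q̄ = 0.0044 kg/kg → 0.0044 × 17000 / 9.8 = 7.63 mm
Layer 630–430 hPa: Δp = 200 hPa = 20000 Pa, q̄ = 0.0042 kg/kg → 0.0042 × 20000 / 9.8 = 8.57 mm
Layer 430–250 hPa: Δp = 180 hPa = 18000 Pa, q̄ = 0.0013 kg/kg → 0.0013 × 18000 / 9.8 = 2.39 mm
PW = 22.45 + 7.63 + 8.57 + 2.39 = 41.04 ≈ 41.0 mm.

PW ≈ 41.0 mm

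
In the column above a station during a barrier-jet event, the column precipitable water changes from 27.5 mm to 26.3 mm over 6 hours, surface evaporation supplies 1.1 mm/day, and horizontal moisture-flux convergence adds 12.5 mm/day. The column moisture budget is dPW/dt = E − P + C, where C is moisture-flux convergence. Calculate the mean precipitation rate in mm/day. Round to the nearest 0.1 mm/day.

P ≈ 18.4 mm/day

dPW/dt = (26.3 − 27.5) mm / (6/24 day) = -4.800 mm/day.
P = E + C − dPW/dt = 1.1 + (12.5) − (-4.800) = 18.4 mm/day.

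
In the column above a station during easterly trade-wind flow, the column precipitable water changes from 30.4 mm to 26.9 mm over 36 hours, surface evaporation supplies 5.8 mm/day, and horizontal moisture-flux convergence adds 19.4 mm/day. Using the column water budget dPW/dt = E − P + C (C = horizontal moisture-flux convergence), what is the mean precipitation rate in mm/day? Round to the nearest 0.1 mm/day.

dPW/dt = (26.9 − 30.4) mm / (36/24 day) = -2.333 mm/day.
P = E + C − dPW/dt = 5.8 + (19.4) − (-2.333) = 27.5 mm/day.

P ≈ 27.5 mm/day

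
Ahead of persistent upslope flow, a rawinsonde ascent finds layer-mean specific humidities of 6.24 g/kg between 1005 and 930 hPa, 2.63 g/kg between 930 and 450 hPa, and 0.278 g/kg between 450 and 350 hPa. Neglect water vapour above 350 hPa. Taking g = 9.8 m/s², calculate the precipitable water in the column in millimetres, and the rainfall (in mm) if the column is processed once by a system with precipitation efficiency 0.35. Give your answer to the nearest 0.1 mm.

PW ≈ 17.9 mm; rainfall ≈ 6.3 mm

Precipitable water is the column-integrated vapour mass per unit area: PW = (1/g) Σ q̄ Δp, with q in kg/kg and Δp in Pa (1 kg/m² of water = 1 mm).
Layer 1005–930 hPa: Δp = 75 hPa = 7500 Pa, q̄ = 0.00624 kg/kg → 0.00624 × 7500 / 9.8 = 4.78 mm
Layer 930–450 hPa: Δp = 480 hPa = 48000 Pa, q̄ = 0.00263 kg/kg → 0.00263 × 48000 / 9.8 = 12.88 mm
Layer 450–350 hPa: Δp = 100 hPa = 10000 Pa, q̄ = 0.000278 kg/kg → 0.000278 × 10000 / 9.8 = 0.28 mm
PW = 4.78 + 12.88 + 0.28 = 17.94 ≈ 17.9 mm.
Rainfall = ε × PW = 0.35 × 17.9 = 6.3 mm.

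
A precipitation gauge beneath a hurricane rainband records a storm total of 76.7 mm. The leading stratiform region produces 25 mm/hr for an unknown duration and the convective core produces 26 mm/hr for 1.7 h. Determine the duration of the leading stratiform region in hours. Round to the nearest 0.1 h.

duration ≈ 1.3 h

Known phases: 26 × 1.7 = 44.2 mm.
Remaining depth = 76.7 − 44.2 = 32.5 mm.
Duration = 32.5 / 25 = 1.3 h.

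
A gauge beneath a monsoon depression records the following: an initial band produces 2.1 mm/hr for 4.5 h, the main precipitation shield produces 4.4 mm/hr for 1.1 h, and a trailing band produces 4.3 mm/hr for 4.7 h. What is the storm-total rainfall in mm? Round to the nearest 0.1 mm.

Total = Σ Rᵢ Δtᵢ = 2.1 × 4.5 + 4.4 × 1.1 + 4.3 × 4.7
      = 9.45 + 4.84 + 20.21 = 34.5 mm.

total ≈ 34.5 mm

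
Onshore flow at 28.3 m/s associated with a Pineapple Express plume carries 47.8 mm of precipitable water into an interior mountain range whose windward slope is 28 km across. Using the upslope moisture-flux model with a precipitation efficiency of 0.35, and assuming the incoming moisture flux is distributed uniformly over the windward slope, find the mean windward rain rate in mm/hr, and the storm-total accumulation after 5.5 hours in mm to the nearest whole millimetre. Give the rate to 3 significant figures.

Incoming column moisture flux per unit ridge length: F = V × PW = 28.3 × 47.8 = 1352.74 mm·m/s.
Spread over the 28 km slope with efficiency ε = 0.35: R = ε·F/W = 0.35 × 1352.74 / 28000 m = 1.691e-02 mm/s.
R = 1.691e-02 × 3600 = 60.9 mm/hr.
Over 5.5 h: total = 60.9 × 5.5 = 334.95 ≈ 335 mm.

R ≈ 60.9 mm/hr; total ≈ 335 mm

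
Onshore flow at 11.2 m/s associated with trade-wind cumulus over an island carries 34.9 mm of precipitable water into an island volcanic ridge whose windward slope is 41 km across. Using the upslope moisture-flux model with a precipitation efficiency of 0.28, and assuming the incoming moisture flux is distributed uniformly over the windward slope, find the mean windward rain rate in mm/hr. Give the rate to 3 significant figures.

R ≈ 9.61 mm/hr

Incoming column moisture flux per unit ridge length: F = V × PW = 11.2 × 34.9 = 390.88 mm·m/s.
Spread over the 41 km slope with efficiency ε = 0.28: R = ε·F/W = 0.28 × 390.88 / 41000 m = 2.669e-03 mm/s.
R = 2.669e-03 × 3600 = 9.61 mm/hr.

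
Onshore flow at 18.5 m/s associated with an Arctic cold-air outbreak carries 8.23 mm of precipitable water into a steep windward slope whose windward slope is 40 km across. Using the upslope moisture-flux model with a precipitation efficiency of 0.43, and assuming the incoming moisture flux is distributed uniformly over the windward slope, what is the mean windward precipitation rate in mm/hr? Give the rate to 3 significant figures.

Incoming column moisture flux per unit ridge length: F = V × PW = 18.5 × 8.23 = 152.255 mm·m/s.
Spread over the 40 km slope with efficiency ε = 0.43: R = ε·F/W = 0.43 × 152.255 / 40000 m = 1.637e-03 mm/s.
R = 1.637e-03 × 3600 = 5.89 mm/hr.

R ≈ 5.89 mm/hr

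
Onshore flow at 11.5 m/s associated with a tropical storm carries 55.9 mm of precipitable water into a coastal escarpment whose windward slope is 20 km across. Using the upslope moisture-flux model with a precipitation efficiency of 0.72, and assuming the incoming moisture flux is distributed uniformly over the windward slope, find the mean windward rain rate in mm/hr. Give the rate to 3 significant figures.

R ≈ 83.3 mm/hr

Incoming column moisture flux per unit ridge length: F = V × PW = 11.5 × 55.9 = 642.85 mm·m/s.
Spread over the 20 km slope with efficiency ε = 0.72: R = ε·F/W = 0.72 × 642.85 / 20000 m = 2.314e-02 mm/s.
R = 2.314e-02 × 3600 = 83.3 mm/hr.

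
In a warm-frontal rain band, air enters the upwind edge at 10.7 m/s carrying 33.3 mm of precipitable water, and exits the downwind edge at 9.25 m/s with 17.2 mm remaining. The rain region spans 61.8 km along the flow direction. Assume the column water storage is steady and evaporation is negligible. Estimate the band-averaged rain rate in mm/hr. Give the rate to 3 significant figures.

Column moisture flux per unit crosswind length is F = V × PW.
Inflow: F_in = 10.7 × 33.3 = 356.31 mm·m/s
Outflow: F_out = 9.25 × 17.2 = 159.1 mm·m/s
Steady-state rate R = (F_in − F_out)/L = (356.31 − 159.1) / 61800 m = 3.191e-03 mm/s.
R = 3.191e-03 × 3600 = 11.5 mm/hr.

R ≈ 11.5 mm/hr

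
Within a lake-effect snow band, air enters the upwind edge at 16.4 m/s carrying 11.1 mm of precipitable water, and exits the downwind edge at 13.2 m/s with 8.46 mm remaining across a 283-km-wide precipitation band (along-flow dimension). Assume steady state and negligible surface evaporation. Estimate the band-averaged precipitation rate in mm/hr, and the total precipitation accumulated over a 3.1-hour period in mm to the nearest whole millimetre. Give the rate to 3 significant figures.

R ≈ 0.895 mm/hr; total ≈ 3 mm

Column moisture flux per unit crosswind length is F = V × PW.
Inflow: F_in = 16.4 × 11.1 = 182.04 mm·m/s
Outflow: F_out = 13.2 × 8.46 = 111.672 mm·m/s
Steady-state rate R = (F_in − F_out)/L = (182.04 − 111.672) / 283000 m = 2.487e-04 mm/s.
R = 2.487e-04 × 3600 = 0.895 mm/hr.
Over 3.1 h: total = 0.895 × 3.1 = 2.7745 ≈ 3 mm.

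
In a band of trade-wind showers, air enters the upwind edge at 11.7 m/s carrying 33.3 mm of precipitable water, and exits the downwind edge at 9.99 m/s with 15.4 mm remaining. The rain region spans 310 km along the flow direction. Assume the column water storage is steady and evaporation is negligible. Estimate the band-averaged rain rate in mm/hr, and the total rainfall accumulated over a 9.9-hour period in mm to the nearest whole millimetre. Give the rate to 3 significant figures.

Column moisture flux per unit crosswind length is F = V × PW.
Inflow: F_in = 11.7 × 33.3 = 389.61 mm·m/s
Outflow: F_out = 9.99 × 15.4 = 153.846 mm·m/s
Steady-state rate R = (F_in − F_out)/L = (389.61 − 153.846) / 310000 m = 7.605e-04 mm/s.
R = 7.605e-04 × 3600 = 2.74 mm/hr.
Over 9.9 h: total = 2.74 × 9.9 = 27.126 ≈ 27 mm.

R ≈ 2.74 mm/hr; total ≈ 27 mm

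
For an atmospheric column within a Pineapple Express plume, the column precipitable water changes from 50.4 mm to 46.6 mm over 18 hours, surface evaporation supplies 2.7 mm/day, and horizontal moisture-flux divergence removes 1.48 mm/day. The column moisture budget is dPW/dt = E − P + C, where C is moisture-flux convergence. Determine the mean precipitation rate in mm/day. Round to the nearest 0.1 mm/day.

dPW/dt = (46.6 − 50.4) mm / (18/24 day) = -5.067 mm/day.
P = E + C − dPW/dt = 2.7 + (-1.48) − (-5.067) = 6.3 mm/day.

P ≈ 6.3 mm/day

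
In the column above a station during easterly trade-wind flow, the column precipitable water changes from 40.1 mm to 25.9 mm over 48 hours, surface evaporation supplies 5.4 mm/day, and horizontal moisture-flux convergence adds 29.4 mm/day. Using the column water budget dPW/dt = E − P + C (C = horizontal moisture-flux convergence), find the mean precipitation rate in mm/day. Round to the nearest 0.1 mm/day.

dPW/dt = (25.9 − 40.1) mm / (48/24 day) = -7.100 mm/day.
P = E + C − dPW/dt = 5.4 + (29.4) − (-7.100) = 41.9 mm/day.

P ≈ 41.9 mm/day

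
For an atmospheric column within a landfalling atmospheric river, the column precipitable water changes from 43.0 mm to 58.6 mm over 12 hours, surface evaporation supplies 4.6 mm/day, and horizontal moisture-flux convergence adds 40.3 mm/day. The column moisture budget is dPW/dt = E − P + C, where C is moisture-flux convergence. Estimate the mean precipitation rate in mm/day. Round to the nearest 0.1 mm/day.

dPW/dt = (58.6 − 43.0) mm / (12/24 day) = +31.200 mm/day.
P = E + C − dPW/dt = 4.6 + (40.3) − (+31.200) = 13.7 mm/day.

P ≈ 13.7 mm/day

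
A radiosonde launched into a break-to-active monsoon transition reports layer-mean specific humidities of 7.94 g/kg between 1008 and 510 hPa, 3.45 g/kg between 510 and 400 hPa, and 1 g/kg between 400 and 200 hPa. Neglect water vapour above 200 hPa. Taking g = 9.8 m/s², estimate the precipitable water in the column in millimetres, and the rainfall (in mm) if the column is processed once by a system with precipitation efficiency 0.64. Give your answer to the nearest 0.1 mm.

Precipitable water is the column-integrated vapour mass per unit area: PW = (1/g) Σ q̄ Δp, with q in kg/kg and Δp in Pa (1 kg/m² of water = 1 mm).
Layer 1008–510 hPa: Δp = 498 hPa = 49800 Pa, q̄ = 0.00794 kg/kg → 0.00794 × 49800 / 9.8 = 40.35 mm
Layer 510–400 hPa: Δp = 110 hPa = 11000 Pa, q̄ = 0.00345 kg/kg → 0.00345 × 11000 / 9.8 = 3.87 mm
Layer 400–200 hPa: Δp = 200 hPa = 20000 Pa, q̄ = 0.001 kg/kg → 0.001 × 20000 / 9.8 = 2.04 mm
PW = 40.35 + 3.87 + 2.04 = 46.26 ≈ 46.3 mm.
Rainfall = ε × PW = 0.64 × 46.3 = 29.6 mm.

PW ≈ 46.3 mm; rainfall ≈ 29.6 mm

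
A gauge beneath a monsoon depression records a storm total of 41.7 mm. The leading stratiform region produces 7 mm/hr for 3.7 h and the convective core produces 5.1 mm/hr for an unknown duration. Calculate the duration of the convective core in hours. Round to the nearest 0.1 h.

Known phases: 7 × 3.7 = 25.9 mm.
Remaining depth = 41.7 − 25.9 = 15.8 mm.
Duration = 15.8 / 5.1 = 3.1 h.

duration ≈ 3.1 h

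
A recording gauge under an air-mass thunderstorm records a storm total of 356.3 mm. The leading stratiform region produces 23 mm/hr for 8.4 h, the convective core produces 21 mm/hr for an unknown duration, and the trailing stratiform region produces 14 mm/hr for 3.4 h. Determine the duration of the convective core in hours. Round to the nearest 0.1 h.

Known phases: 23 × 8.4 + 14 × 3.4 = 193.2 + 47.6 = 240.8 mm.
Remaining depth = 356.3 − 240.8 = 115.5 mm.
Duration = 115.5 / 21 = 5.5 h.

duration ≈ 5.5 h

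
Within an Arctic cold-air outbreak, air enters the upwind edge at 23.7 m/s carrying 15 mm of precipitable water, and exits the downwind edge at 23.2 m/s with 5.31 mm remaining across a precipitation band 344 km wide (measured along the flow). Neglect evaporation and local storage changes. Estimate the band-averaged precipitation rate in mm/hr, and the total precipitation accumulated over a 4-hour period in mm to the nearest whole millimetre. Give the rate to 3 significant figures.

R ≈ 2.43 mm/hr; total ≈ 10 mm

Column moisture flux per unit crosswind length is F = V × PW.
Inflow: F_in = 23.7 × 15 = 355.5 mm·m/s
Outflow: F_out = 23.2 × 5.31 = 123.192 mm·m/s
Steady-state rate R = (F_in − F_out)/L = (355.5 − 123.192) / 344000 m = 6.753e-04 mm/s.
R = 6.753e-04 × 3600 = 2.43 mm/hr.
Over 4 h: total = 2.43 × 4 = 9.72 ≈ 10 mm.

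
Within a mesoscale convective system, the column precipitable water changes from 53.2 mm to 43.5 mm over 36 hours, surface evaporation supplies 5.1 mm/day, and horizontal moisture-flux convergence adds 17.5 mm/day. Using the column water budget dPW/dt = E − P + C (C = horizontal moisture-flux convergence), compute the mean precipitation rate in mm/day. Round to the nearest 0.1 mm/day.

P ≈ 29.1 mm/day

dPW/dt = (43.5 − 53.2) mm / (36/24 day) = -6.467 mm/day.
P = E + C − dPW/dt = 5.1 + (17.5) − (-6.467) = 29.1 mm/day.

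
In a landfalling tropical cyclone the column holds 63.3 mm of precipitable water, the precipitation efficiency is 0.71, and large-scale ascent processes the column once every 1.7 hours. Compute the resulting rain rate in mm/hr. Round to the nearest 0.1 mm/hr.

R ≈ 26.4 mm/hr

Each overturning extracts ε × PW = 0.71 × 63.3 = 44.943 mm.
Rate = ε·PW / τ = 44.943 / 1.7 h = 26.4 mm/hr.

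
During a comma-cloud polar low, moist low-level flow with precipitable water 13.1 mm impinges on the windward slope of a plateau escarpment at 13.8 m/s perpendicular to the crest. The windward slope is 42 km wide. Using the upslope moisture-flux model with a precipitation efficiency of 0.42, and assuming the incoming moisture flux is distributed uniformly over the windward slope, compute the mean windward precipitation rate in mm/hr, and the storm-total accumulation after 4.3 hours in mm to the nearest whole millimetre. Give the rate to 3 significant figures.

Incoming column moisture flux per unit ridge length: F = V × PW = 13.8 × 13.1 = 180.78 mm·m/s.
Spread over the 42 km slope with efficiency ε = 0.42: R = ε·F/W = 0.42 × 180.78 / 42000 m = 1.808e-03 mm/s.
R = 1.808e-03 × 3600 = 6.51 mm/hr.
Over 4.3 h: total = 6.51 × 4.3 = 27.993 ≈ 28 mm.

R ≈ 6.51 mm/hr; total ≈ 28 mm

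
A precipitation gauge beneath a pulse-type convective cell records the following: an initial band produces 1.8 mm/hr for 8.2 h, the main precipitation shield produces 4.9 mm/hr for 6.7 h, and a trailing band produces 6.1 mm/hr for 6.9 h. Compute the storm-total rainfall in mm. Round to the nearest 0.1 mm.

total ≈ 89.7 mm

Total = Σ Rᵢ Δtᵢ = 1.8 × 8.2 + 4.9 × 6.7 + 6.1 × 6.9
      = 14.76 + 32.83 + 42.09 = 89.7 mm.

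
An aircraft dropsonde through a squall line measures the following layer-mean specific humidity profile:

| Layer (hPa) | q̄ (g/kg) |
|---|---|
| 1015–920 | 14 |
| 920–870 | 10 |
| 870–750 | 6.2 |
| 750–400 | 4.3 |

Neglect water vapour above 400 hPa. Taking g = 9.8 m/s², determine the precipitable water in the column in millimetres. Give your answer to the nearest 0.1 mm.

Precipitable water is the column-integrated vapour mass per unit area: PW = (1/g) Σ q̄ Δp, with q in kg/kg and Δp in Pa (1 kg/m² of water = 1 mm).
Layer 1015–920 hPa: Δp = 95 hPa = 9500 Pa, q̄ = 0.014 kg/kg → 0.014 × 9500 / 9.8 = 13.57 mm
Layer 920–870 hPa: Δp = 50 hPa = 5000 Pa, q̄ = 0.01 kg/kg → 0.01 × 5000 / 9.8 = 5.10 mm
Layer 870–750 hPa: Δp = 120 hPa = 12000 Pa, q̄ = 0.0062 kg/kg → 0.0062 × 12000 / 9.8 = 7.59 mm
Layer 750–400 hPa: Δp = 350 hPa = 35000 Pa, q̄ = 0.0043 kg/kg → 0.0043 × 35000 / 9.8 = 15.36 mm
PW = 13.57 + 5.10 + 7.59 + 15.36 = 41.62 ≈ 41.6 mm.

PW ≈ 41.6 mm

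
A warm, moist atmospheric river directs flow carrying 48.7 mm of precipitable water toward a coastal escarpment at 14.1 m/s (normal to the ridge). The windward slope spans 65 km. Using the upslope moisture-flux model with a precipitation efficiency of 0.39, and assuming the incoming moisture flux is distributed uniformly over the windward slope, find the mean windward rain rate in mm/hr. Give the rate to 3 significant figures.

Incoming column moisture flux per unit ridge length: F = V × PW = 14.1 × 48.7 = 686.67 mm·m/s.
Spread over the 65 km slope with efficiency ε = 0.39: R = ε·F/W = 0.39 × 686.67 / 65000 m = 4.120e-03 mm/s.
R = 4.120e-03 × 3600 = 14.8 mm/hr.

R ≈ 14.8 mm/hr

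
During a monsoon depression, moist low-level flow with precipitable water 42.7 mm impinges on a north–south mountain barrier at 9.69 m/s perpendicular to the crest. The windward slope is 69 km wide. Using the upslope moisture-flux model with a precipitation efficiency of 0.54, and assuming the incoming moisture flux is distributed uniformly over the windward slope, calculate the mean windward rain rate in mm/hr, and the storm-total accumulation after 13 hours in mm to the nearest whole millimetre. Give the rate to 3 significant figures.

Incoming column moisture flux per unit ridge length: F = V × PW = 9.69 × 42.7 = 413.763 mm·m/s.
Spread over the 69 km slope with efficiency ε = 0.54: R = ε·F/W = 0.54 × 413.763 / 69000 m = 3.238e-03 mm/s.
R = 3.238e-03 × 3600 = 11.7 mm/hr.
Over 13 h: total = 11.7 × 13 = 152.1 ≈ 152 mm.

R ≈ 11.7 mm/hr; total ≈ 152 mm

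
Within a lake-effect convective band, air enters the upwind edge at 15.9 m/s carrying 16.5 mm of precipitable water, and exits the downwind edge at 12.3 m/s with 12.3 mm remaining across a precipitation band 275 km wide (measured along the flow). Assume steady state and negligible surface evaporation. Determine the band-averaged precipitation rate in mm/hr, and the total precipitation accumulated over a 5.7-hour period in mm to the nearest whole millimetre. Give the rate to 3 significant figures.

Column moisture flux per unit crosswind length is F = V × PW.
Inflow: F_in = 15.9 × 16.5 = 262.35 mm·m/s
Outflow: F_out = 12.3 × 12.3 = 151.29 mm·m/s
Steady-state rate R = (F_in − F_out)/L = (262.35 − 151.29) / 275000 m = 4.039e-04 mm/s.
R = 4.039e-04 × 3600 = 1.45 mm/hr.
Over 5.7 h: total = 1.45 × 5.7 = 8.265 ≈ 8 mm.

R ≈ 1.45 mm/hr; total ≈ 8 mm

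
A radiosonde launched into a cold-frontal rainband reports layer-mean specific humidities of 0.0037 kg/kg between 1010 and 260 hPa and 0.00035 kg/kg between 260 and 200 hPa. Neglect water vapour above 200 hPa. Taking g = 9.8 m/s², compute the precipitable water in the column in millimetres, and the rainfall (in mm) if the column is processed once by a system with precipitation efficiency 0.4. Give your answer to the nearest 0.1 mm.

Precipitable water is the column-integrated vapour mass per unit area: PW = (1/g) Σ q̄ Δp, with q in kg/kg and Δp in Pa (1 kg/m² of water = 1 mm).
Layer 1010–260 hPa: Δp = 750 hPa = 75000 Pa, q̄ = 0.0037 kg/kg → 0.0037 × 75000 / 9.8 = 28.32 mm
Layer 260–200 hPa: Δp = 60 hPa = 6000 Pa, q̄ = 0.00035 kg/kg → 0.00035 × 6000 / 9.8 = 0.21 mm
PW = 28.32 + 0.21 = 28.53 ≈ 28.5 mm.
Rainfall = ε × PW = 0.4 × 28.5 = 11.4 mm.

PW ≈ 28.5 mm; rainfall ≈ 11.4 mm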